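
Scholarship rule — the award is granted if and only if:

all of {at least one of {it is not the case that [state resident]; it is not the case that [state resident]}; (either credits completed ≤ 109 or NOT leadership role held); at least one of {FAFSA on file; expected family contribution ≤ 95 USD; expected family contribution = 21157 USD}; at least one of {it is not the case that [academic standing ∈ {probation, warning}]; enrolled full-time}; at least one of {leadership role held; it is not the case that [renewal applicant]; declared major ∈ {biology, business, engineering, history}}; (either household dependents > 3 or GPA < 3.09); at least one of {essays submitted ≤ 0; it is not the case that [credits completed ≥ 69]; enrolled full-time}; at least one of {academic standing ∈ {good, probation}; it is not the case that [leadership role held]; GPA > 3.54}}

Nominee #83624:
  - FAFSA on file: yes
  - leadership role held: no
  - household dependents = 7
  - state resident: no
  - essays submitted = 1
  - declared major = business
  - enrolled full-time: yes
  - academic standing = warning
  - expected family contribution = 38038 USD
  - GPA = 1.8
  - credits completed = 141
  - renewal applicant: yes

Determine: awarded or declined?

Atomic conditions:
  state resident: no → false
  credits completed ≤ 109: 141 ≤ 109 is false
  NOT leadership role held: no → true
  FAFSA on file: yes → true
  expected family contribution ≤ 95 USD: 38038 ≤ 95 is false
  expected family contribution = 21157 USD: 38038 == 21157 is false
  academic standing ∈ {probation, warning}: warning is in the set → true
  enrolled full-time: yes → true
  leadership role held: no → false
  renewal applicant: yes → true
  declared major ∈ {biology, business, engineering, history}: business is in the set → true
  household dependents > 3: 7 > 3 is true
  GPA < 3.09: 1.8 < 3.09 is true
  essays submitted ≤ 0: 1 ≤ 0 is false
  credits completed ≥ 69: 141 ≥ 69 is true
  academic standing ∈ {good, probation}: warning is not in the set → false
  GPA > 3.54: 1.8 > 3.54 is false
Combine:
[1.1] NOT false = true
[1.2] NOT false = true
[1] true OR true = true
[2] false OR true = true
[3] true OR false OR false = true
[4.1] NOT true = false
[4] false OR true = true
[5.2] NOT true = false
[5] false OR false OR true = true
[6] true OR true = true
[7.2] NOT true = false
[7] false OR false OR true = true
[8.2] NOT false = true
[8] false OR true OR false = true
[root] true AND true AND true AND true AND true AND true AND true AND true = true
Overall: true → awarded

Awarded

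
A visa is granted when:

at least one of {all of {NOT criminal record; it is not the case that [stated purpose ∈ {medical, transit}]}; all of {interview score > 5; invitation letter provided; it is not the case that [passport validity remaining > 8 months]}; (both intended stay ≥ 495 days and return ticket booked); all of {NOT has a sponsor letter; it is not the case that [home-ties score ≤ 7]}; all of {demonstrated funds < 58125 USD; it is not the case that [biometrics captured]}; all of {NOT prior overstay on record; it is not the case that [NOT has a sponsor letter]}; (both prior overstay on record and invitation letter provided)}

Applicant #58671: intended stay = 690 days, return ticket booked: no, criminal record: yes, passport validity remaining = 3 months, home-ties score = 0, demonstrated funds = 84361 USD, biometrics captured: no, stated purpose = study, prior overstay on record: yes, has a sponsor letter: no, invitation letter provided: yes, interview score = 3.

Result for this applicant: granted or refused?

Granted

Atomic conditions:
  NOT criminal record: yes → false
  stated purpose ∈ {medical, transit}: study is not in the set → false
  interview score > 5: 3 > 5 is false
  invitation letter provided: yes → true
  passport validity remaining > 8 months: 3 > 8 is false
  intended stay ≥ 495 days: 690 ≥ 495 is true
  return ticket booked: no → false
  NOT has a sponsor letter: no → true
  home-ties score ≤ 7: 0 ≤ 7 is true
  demonstrated funds < 58125 USD: 84361 < 58125 is false
  biometrics captured: no → false
  NOT prior overstay on record: yes → false
  prior overstay on record: yes → true
Combine:
[1.2] NOT false = true
[1] false AND true = false
[2.3] NOT false = true
[2] false AND true AND true = false
[3] true AND false = false
[4.2] NOT true = false
[4] true AND false = false
[5.2] NOT false = true
[5] false AND true = false
[6.2] NOT true = false
[6] false AND false = false
[7] true AND true = true
[root] false OR false OR false OR false OR false OR false OR true = true
Overall: true → granted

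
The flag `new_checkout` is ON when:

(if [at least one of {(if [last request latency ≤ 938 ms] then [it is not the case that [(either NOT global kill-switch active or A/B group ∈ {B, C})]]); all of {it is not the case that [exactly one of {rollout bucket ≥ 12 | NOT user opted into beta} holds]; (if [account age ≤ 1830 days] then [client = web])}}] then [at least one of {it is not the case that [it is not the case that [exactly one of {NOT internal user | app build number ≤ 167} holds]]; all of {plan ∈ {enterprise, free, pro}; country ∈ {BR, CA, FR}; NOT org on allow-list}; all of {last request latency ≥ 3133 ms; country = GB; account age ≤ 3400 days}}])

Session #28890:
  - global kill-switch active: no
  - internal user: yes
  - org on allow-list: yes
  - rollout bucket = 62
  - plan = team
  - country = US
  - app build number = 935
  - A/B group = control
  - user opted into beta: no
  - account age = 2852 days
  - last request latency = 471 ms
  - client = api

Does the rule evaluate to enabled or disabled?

Atomic conditions:
  last request latency ≤ 938 ms: 471 ≤ 938 is true
  NOT global kill-switch active: no → true
  A/B group ∈ {B, C}: control is not in the set → false
  rollout bucket ≥ 12: 62 ≥ 12 is true
  NOT user opted into beta: no → true
  account age ≤ 1830 days: 2852 ≤ 1830 is false
  client = web: api == web is false
  NOT internal user: yes → false
  app build number ≤ 167: 935 ≤ 167 is false
  plan ∈ {enterprise, free, pro}: team is not in the set → false
  country ∈ {BR, CA, FR}: US is not in the set → false
  NOT org on allow-list: yes → false
  last request latency ≥ 3133 ms: 471 ≥ 3133 is false
  country = GB: US == GB is false
  account age ≤ 3400 days: 2852 ≤ 3400 is true
Combine:
[1.1.2.1] true OR false = true
[1.1.2] NOT true = false
[1.1] true → false = false
[1.2.1.1] exactly-one(true, true) = false
[1.2.1] NOT false = true
[1.2.2] false → false (antecedent false ⇒ implication holds) = true
[1.2] true AND true = true
[1] false OR true = true
[2.1.1.1] exactly-one(false, false) = false
[2.1.1] NOT false = true
[2.1] NOT true = false
[2.2] false AND false AND false = false
[2.3] false AND false AND true = false
[2] false OR false OR false = false
[root] true → false = false
Overall: false → disabled

Disabled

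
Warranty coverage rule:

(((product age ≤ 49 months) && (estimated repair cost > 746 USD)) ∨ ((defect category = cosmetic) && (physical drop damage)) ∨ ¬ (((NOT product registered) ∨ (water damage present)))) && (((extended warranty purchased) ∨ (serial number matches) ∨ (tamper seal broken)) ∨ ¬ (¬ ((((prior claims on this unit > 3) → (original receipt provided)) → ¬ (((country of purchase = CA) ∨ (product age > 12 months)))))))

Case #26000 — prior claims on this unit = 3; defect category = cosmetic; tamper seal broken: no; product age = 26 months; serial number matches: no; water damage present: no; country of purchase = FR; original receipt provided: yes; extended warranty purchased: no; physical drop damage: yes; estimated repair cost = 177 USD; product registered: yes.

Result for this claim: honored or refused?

Refused

Atomic conditions:
  product age ≤ 49 months: 26 ≤ 49 is true
  estimated repair cost > 746 USD: 177 > 746 is false
  defect category = cosmetic: cosmetic == cosmetic is true
  physical drop damage: yes → true
  NOT product registered: yes → false
  water damage present: no → false
  extended warranty purchased: no → false
  serial number matches: no → false
  tamper seal broken: no → false
  prior claims on this unit > 3: 3 > 3 is false
  original receipt provided: yes → true
  country of purchase = CA: FR == CA is false
  product age > 12 months: 26 > 12 is true
Combine:
[1.1] true AND false = false
[1.2] true AND true = true
[1.3.1] false OR false = false
[1.3] NOT false = true
[1] false OR true OR true = true
[2.1] false OR false OR false = false
[2.2.1.1.1] false → true (antecedent false ⇒ implication holds) = true
[2.2.1.1.2.1] false OR true = true
[2.2.1.1.2] NOT true = false
[2.2.1.1] true → false = false
[2.2.1] NOT false = true
[2.2] NOT true = false
[2] false OR false = false
[root] true AND false = false
Overall: false → refused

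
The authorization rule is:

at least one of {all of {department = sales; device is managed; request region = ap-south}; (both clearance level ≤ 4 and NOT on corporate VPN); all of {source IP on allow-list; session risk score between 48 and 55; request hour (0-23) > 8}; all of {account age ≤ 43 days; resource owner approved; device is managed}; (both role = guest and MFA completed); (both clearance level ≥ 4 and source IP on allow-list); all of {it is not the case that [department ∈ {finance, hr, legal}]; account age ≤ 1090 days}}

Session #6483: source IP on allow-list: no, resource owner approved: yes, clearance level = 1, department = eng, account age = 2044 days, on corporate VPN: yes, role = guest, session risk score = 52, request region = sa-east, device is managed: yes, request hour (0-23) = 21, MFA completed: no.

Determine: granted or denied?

Denied

Atomic conditions:
  department = sales: eng == sales is false
  device is managed: yes → true
  request region = ap-south: sa-east == ap-south is false
  clearance level ≤ 4: 1 ≤ 4 is true
  NOT on corporate VPN: yes → false
  source IP on allow-list: no → false
  session risk score between 48 and 55: 52 in [48, 55] is true
  request hour (0-23) > 8: 21 > 8 is true
  account age ≤ 43 days: 2044 ≤ 43 is false
  resource owner approved: yes → true
  role = guest: guest == guest is true
  MFA completed: no → false
  clearance level ≥ 4: 1 ≥ 4 is false
  department ∈ {finance, hr, legal}: eng is not in the set → false
  account age ≤ 1090 days: 2044 ≤ 1090 is false
Combine:
[1] false AND true AND false = false
[2] true AND false = false
[3] false AND true AND true = false
[4] false AND true AND true = false
[5] true AND false = false
[6] false AND false = false
[7.1] NOT false = true
[7] true AND false = false
[root] false OR false OR false OR false OR false OR false OR false = false
Overall: false → denied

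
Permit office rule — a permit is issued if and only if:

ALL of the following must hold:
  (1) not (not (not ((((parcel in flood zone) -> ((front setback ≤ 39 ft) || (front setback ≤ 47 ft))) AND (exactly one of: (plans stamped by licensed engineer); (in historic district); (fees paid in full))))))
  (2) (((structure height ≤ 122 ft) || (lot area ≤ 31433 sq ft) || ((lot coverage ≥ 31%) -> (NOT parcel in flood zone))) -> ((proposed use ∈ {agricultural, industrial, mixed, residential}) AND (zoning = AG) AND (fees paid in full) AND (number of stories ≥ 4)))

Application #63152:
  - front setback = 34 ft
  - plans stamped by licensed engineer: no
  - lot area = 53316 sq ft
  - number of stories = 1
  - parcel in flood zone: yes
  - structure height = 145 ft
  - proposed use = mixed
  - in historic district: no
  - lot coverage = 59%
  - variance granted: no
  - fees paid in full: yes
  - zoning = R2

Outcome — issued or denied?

Atomic conditions:
  parcel in flood zone: yes → true
  front setback ≤ 39 ft: 34 ≤ 39 is true
  front setback ≤ 47 ft: 34 ≤ 47 is true
  plans stamped by licensed engineer: no → false
  in historic district: no → false
  fees paid in full: yes → true
  structure height ≤ 122 ft: 145 ≤ 122 is false
  lot area ≤ 31433 sq ft: 53316 ≤ 31433 is false
  lot coverage ≥ 31%: 59 ≥ 31 is true
  NOT parcel in flood zone: yes → false
  proposed use ∈ {agricultural, industrial, mixed, residential}: mixed is in the set → true
  zoning = AG: R2 == AG is false
  number of stories ≥ 4: 1 ≥ 4 is false
Combine:
[1.1.1.1.1.2] true OR true = true
[1.1.1.1.1] true → true = true
[1.1.1.1.2] exactly-one(false, false, true) = true
[1.1.1.1] true AND true = true
[1.1.1] NOT true = false
[1.1] NOT false = true
[1] NOT true = false
[2.1.3] true → false = false
[2.1] false OR false OR false = false
[2.2] true AND false AND true AND false = false
[2] false → false (antecedent false ⇒ implication holds) = true
[root] false AND true = false
Overall: false → denied

Denied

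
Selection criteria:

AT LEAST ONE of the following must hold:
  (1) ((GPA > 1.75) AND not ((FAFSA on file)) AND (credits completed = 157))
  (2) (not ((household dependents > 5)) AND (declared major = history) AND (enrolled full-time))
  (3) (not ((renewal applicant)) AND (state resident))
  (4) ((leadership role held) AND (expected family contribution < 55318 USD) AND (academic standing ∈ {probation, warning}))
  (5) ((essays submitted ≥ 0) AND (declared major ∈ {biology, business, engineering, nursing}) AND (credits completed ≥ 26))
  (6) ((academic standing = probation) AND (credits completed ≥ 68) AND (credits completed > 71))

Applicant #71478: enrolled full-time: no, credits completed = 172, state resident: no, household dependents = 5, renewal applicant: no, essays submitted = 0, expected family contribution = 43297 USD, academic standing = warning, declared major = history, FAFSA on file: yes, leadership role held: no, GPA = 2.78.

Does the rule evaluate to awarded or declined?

Declined

Atomic conditions:
  GPA > 1.75: 2.78 > 1.75 is true
  FAFSA on file: yes → true
  credits completed = 157: 172 == 157 is false
  household dependents > 5: 5 > 5 is false
  declared major = history: history == history is true
  enrolled full-time: no → false
  renewal applicant: no → false
  state resident: no → false
  leadership role held: no → false
  expected family contribution < 55318 USD: 43297 < 55318 is true
  academic standing ∈ {probation, warning}: warning is in the set → true
  essays submitted ≥ 0: 0 ≥ 0 is true
  declared major ∈ {biology, business, engineering, nursing}: history is not in the set → false
  credits completed ≥ 26: 172 ≥ 26 is true
  academic standing = probation: warning == probation is false
  credits completed ≥ 68: 172 ≥ 68 is true
  credits completed > 71: 172 > 71 is true
Combine:
[1.2] NOT true = false
[1] true AND false AND false = false
[2.1] NOT false = true
[2] true AND true AND false = false
[3.1] NOT false = true
[3] true AND false = false
[4] false AND true AND true = false
[5] true AND false AND true = false
[6] false AND true AND true = false
[root] false OR false OR false OR false OR false OR false = false
Overall: false → declined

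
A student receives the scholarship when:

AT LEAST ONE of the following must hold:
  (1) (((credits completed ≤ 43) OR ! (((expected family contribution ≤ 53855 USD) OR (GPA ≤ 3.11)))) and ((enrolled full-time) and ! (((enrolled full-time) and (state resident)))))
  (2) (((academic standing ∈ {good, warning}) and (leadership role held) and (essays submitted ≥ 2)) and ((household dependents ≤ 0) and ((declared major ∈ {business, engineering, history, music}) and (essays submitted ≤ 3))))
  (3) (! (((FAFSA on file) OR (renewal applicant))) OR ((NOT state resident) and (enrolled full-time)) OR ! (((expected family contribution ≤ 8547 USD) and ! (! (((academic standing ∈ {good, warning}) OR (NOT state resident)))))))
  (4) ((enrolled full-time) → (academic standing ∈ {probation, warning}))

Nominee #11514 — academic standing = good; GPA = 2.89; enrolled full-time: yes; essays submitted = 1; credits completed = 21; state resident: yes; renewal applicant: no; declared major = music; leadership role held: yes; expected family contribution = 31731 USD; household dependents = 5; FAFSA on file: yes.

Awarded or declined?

Atomic conditions:
  credits completed ≤ 43: 21 ≤ 43 is true
  expected family contribution ≤ 53855 USD: 31731 ≤ 53855 is true
  GPA ≤ 3.11: 2.89 ≤ 3.11 is true
  enrolled full-time: yes → true
  state resident: yes → true
  academic standing ∈ {good, warning}: good is in the set → true
  leadership role held: yes → true
  essays submitted ≥ 2: 1 ≥ 2 is false
  household dependents ≤ 0: 5 ≤ 0 is false
  declared major ∈ {business, engineering, history, music}: music is in the set → true
  essays submitted ≤ 3: 1 ≤ 3 is true
  FAFSA on file: yes → true
  renewal applicant: no → false
  NOT state resident: yes → false
  expected family contribution ≤ 8547 USD: 31731 ≤ 8547 is false
  academic standing ∈ {probation, warning}: good is not in the set → false
Combine:
[1.1.2.1] true OR true = true
[1.1.2] NOT true = false
[1.1] true OR false = true
[1.2.2.1] true AND true = true
[1.2.2] NOT true = false
[1.2] true AND false = false
[1] true AND false = false
[2.1] true AND true AND false = false
[2.2.2] true AND true = true
[2.2] false AND true = false
[2] false AND false = false
[3.1.1] true OR false = true
[3.1] NOT true = false
[3.2] false AND true = false
[3.3.1.2.1.1] true OR false = true
[3.3.1.2.1] NOT true = false
[3.3.1.2] NOT false = true
[3.3.1] false AND true = false
[3.3] NOT false = true
[3] false OR false OR true = true
[4] true → false = false
[root] false OR false OR true OR false = true
Overall: true → awarded

Awarded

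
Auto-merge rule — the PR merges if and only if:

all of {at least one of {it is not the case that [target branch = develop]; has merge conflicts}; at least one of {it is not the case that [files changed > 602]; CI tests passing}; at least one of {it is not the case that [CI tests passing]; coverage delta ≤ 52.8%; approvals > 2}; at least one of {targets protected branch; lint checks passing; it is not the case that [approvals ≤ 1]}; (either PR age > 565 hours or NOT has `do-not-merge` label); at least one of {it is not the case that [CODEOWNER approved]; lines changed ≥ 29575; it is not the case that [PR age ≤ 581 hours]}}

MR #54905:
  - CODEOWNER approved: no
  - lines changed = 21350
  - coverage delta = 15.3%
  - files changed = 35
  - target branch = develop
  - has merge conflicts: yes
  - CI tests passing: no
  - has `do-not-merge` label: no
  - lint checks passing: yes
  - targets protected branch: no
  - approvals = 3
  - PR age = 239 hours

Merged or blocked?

Merged

Atomic conditions:
  target branch = develop: develop == develop is true
  has merge conflicts: yes → true
  files changed > 602: 35 > 602 is false
  CI tests passing: no → false
  coverage delta ≤ 52.8%: 15.3 ≤ 52.8 is true
  approvals > 2: 3 > 2 is true
  targets protected branch: no → false
  lint checks passing: yes → true
  approvals ≤ 1: 3 ≤ 1 is false
  PR age > 565 hours: 239 > 565 is false
  NOT has `do-not-merge` label: no → true
  CODEOWNER approved: no → false
  lines changed ≥ 29575: 21350 ≥ 29575 is false
  PR age ≤ 581 hours: 239 ≤ 581 is true
Combine:
[1.1] NOT true = false
[1] false OR true = true
[2.1] NOT false = true
[2] true OR false = true
[3.1] NOT false = true
[3] true OR true OR true = true
[4.3] NOT false = true
[4] false OR true OR true = true
[5] false OR true = true
[6.1] NOT false = true
[6.3] NOT true = false
[6] true OR false OR false = true
[root] true AND true AND true AND true AND true AND true = true
Overall: true → merged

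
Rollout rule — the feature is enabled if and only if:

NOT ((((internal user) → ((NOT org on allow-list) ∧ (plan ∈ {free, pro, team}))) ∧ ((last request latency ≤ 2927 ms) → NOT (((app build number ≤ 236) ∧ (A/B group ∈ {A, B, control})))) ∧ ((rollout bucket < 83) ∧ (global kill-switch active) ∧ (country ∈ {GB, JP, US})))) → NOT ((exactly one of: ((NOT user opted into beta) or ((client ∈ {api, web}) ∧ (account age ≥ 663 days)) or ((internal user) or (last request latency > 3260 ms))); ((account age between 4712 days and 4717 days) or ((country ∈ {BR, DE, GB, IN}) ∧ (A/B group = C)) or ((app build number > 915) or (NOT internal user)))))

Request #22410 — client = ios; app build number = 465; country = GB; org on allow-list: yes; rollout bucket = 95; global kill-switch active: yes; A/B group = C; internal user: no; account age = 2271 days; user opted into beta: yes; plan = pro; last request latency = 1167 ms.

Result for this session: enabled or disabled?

Disabled

Atomic conditions:
  internal user: no → false
  NOT org on allow-list: yes → false
  plan ∈ {free, pro, team}: pro is in the set → true
  last request latency ≤ 2927 ms: 1167 ≤ 2927 is true
  app build number ≤ 236: 465 ≤ 236 is false
  A/B group ∈ {A, B, control}: C is not in the set → false
  rollout bucket < 83: 95 < 83 is false
  global kill-switch active: yes → true
  country ∈ {GB, JP, US}: GB is in the set → true
  NOT user opted into beta: yes → false
  client ∈ {api, web}: ios is not in the set → false
  account age ≥ 663 days: 2271 ≥ 663 is true
  last request latency > 3260 ms: 1167 > 3260 is false
  account age between 4712 days and 4717 days: 2271 in [4712, 4717] is false
  country ∈ {BR, DE, GB, IN}: GB is in the set → true
  A/B group = C: C == C is true
  app build number > 915: 465 > 915 is false
  NOT internal user: no → true
Combine:
[1.1.1.2] false AND true = false
[1.1.1] false → false (antecedent false ⇒ implication holds) = true
[1.1.2.2.1] false AND false = false
[1.1.2.2] NOT false = true
[1.1.2] true → true = true
[1.1.3] false AND true AND true = false
[1.1] true AND true AND false = false
[1] NOT false = true
[2.1.1.2] false AND true = false
[2.1.1.3] false OR false = false
[2.1.1] false OR false OR false = false
[2.1.2.2] true AND true = true
[2.1.2.3] false OR true = true
[2.1.2] false OR true OR true = true
[2.1] exactly-one(false, true) = true
[2] NOT true = false
[root] true → false = false
Overall: false → disabled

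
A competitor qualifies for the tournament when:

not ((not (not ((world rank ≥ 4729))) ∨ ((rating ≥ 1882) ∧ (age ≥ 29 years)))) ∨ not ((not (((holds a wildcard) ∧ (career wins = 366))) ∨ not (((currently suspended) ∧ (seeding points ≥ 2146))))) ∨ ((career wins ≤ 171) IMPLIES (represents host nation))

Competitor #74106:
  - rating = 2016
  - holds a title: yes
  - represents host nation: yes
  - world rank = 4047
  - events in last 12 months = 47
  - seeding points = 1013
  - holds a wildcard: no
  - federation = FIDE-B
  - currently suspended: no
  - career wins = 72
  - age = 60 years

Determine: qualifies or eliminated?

Atomic conditions:
  world rank ≥ 4729: 4047 ≥ 4729 is false
  rating ≥ 1882: 2016 ≥ 1882 is true
  age ≥ 29 years: 60 ≥ 29 is true
  holds a wildcard: no → false
  career wins = 366: 72 == 366 is false
  currently suspended: no → false
  seeding points ≥ 2146: 1013 ≥ 2146 is false
  career wins ≤ 171: 72 ≤ 171 is true
  represents host nation: yes → true
Combine:
[1.1.1.1] NOT false = true
[1.1.1] NOT true = false
[1.1.2] true AND true = true
[1.1] false OR true = true
[1] NOT true = false
[2.1.1.1] false AND false = false
[2.1.1] NOT false = true
[2.1.2.1] false AND false = false
[2.1.2] NOT false = true
[2.1] true OR true = true
[2] NOT true = false
[3] true → true = true
[root] false OR false OR true = true
Overall: true → qualifies

Qualifies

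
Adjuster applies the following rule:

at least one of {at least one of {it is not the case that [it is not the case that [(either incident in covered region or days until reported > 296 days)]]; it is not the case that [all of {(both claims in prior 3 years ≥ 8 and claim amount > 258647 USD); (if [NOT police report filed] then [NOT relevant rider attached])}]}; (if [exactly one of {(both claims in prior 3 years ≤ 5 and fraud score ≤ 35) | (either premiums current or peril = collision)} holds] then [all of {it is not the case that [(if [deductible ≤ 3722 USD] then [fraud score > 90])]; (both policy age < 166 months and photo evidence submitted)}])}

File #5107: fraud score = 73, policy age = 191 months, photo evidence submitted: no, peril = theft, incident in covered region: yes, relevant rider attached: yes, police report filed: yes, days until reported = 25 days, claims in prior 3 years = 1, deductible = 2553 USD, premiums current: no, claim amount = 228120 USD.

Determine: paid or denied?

Atomic conditions:
  incident in covered region: yes → true
  days until reported > 296 days: 25 > 296 is false
  claims in prior 3 years ≥ 8: 1 ≥ 8 is false
  claim amount > 258647 USD: 228120 > 258647 is false
  NOT police report filed: yes → false
  NOT relevant rider attached: yes → false
  claims in prior 3 years ≤ 5: 1 ≤ 5 is true
  fraud score ≤ 35: 73 ≤ 35 is false
  premiums current: no → false
  peril = collision: theft == collision is false
  deductible ≤ 3722 USD: 2553 ≤ 3722 is true
  fraud score > 90: 73 > 90 is false
  policy age < 166 months: 191 < 166 is false
  photo evidence submitted: no → false
Combine:
[1.1.1.1] true OR false = true
[1.1.1] NOT true = false
[1.1] NOT false = true
[1.2.1.1] false AND false = false
[1.2.1.2] false → false (antecedent false ⇒ implication holds) = true
[1.2.1] false AND true = false
[1.2] NOT false = true
[1] true OR true = true
[2.1.1] true AND false = false
[2.1.2] false OR false = false
[2.1] exactly-one(false, false) = false
[2.2.1.1] true → false = false
[2.2.1] NOT false = true
[2.2.2] false AND false = false
[2.2] true AND false = false
[2] false → false (antecedent false ⇒ implication holds) = true
[root] true OR true = true
Overall: true → paid

Paid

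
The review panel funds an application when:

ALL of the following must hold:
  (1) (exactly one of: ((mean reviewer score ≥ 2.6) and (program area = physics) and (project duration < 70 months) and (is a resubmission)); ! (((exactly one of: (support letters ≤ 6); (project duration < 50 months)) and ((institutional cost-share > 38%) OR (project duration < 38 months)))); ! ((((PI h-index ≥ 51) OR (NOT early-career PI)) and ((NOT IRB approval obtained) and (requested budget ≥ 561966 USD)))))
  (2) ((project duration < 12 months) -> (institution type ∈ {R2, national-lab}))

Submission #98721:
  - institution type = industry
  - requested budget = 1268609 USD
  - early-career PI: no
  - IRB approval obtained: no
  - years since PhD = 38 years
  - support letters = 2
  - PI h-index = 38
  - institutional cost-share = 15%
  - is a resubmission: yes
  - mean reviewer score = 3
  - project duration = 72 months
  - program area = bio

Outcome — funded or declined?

Atomic conditions:
  mean reviewer score ≥ 2.6: 3 ≥ 2.6 is true
  program area = physics: bio == physics is false
  project duration < 70 months: 72 < 70 is false
  is a resubmission: yes → true
  support letters ≤ 6: 2 ≤ 6 is true
  project duration < 50 months: 72 < 50 is false
  institutional cost-share > 38%: 15 > 38 is false
  project duration < 38 months: 72 < 38 is false
  PI h-index ≥ 51: 38 ≥ 51 is false
  NOT early-career PI: no → true
  NOT IRB approval obtained: no → true
  requested budget ≥ 561966 USD: 1268609 ≥ 561966 is true
  project duration < 12 months: 72 < 12 is false
  institution type ∈ {R2, national-lab}: industry is not in the set → false
Combine:
[1.1] true AND false AND false AND true = false
[1.2.1.1] exactly-one(true, false) = true
[1.2.1.2] false OR false = false
[1.2.1] true AND false = false
[1.2] NOT false = true
[1.3.1.1] false OR true = true
[1.3.1.2] true AND true = true
[1.3.1] true AND true = true
[1.3] NOT true = false
[1] exactly-one(false, true, false) = true
[2] false → false (antecedent false ⇒ implication holds) = true
[root] true AND true = true
Overall: true → funded

Funded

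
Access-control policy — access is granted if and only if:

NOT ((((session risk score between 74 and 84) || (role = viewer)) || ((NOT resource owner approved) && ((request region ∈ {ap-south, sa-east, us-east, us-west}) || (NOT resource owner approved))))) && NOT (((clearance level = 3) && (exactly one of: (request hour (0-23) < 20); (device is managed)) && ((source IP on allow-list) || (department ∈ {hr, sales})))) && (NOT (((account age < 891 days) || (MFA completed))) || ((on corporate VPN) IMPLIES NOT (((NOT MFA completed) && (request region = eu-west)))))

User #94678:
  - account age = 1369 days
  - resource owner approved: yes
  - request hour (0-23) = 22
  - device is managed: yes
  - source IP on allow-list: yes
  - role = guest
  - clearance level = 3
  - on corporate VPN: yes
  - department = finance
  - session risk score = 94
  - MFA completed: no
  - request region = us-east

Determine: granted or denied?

Denied

Atomic conditions:
  session risk score between 74 and 84: 94 in [74, 84] is false
  role = viewer: guest == viewer is false
  NOT resource owner approved: yes → false
  request region ∈ {ap-south, sa-east, us-east, us-west}: us-east is in the set → true
  clearance level = 3: 3 == 3 is true
  request hour (0-23) < 20: 22 < 20 is false
  device is managed: yes → true
  source IP on allow-list: yes → true
  department ∈ {hr, sales}: finance is not in the set → false
  account age < 891 days: 1369 < 891 is false
  MFA completed: no → false
  on corporate VPN: yes → true
  NOT MFA completed: no → true
  request region = eu-west: us-east == eu-west is false
Combine:
[1.1.1] false OR false = false
[1.1.2.2] true OR false = true
[1.1.2] false AND true = false
[1.1] false OR false = false
[1] NOT false = true
[2.1.2] exactly-one(false, true) = true
[2.1.3] true OR false = true
[2.1] true AND true AND true = true
[2] NOT true = false
[3.1.1] false OR false = false
[3.1] NOT false = true
[3.2.2.1] true AND false = false
[3.2.2] NOT false = true
[3.2] true → true = true
[3] true OR true = true
[root] true AND false AND true = false
Overall: false → denied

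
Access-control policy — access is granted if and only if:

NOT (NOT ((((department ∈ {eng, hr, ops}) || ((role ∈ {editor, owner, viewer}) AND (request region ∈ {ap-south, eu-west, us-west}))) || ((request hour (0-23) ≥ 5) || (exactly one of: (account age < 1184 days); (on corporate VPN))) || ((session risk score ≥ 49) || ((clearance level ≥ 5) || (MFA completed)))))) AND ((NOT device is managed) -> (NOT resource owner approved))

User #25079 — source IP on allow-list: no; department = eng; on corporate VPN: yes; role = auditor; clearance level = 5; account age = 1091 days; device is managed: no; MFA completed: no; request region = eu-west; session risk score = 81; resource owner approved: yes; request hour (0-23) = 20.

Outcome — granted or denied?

Denied

Atomic conditions:
  department ∈ {eng, hr, ops}: eng is in the set → true
  role ∈ {editor, owner, viewer}: auditor is not in the set → false
  request region ∈ {ap-south, eu-west, us-west}: eu-west is in the set → true
  request hour (0-23) ≥ 5: 20 ≥ 5 is true
  account age < 1184 days: 1091 < 1184 is true
  on corporate VPN: yes → true
  session risk score ≥ 49: 81 ≥ 49 is true
  clearance level ≥ 5: 5 ≥ 5 is true
  MFA completed: no → false
  NOT device is managed: no → true
  NOT resource owner approved: yes → false
Combine:
[1.1.1.1.2] false AND true = false
[1.1.1.1] true OR false = true
[1.1.1.2.2] exactly-one(true, true) = false
[1.1.1.2] true OR false = true
[1.1.1.3.2] true OR false = true
[1.1.1.3] true OR true = true
[1.1.1] true OR true OR true = true
[1.1] NOT true = false
[1] NOT false = true
[2] true → false = false
[root] true AND false = false
Overall: false → denied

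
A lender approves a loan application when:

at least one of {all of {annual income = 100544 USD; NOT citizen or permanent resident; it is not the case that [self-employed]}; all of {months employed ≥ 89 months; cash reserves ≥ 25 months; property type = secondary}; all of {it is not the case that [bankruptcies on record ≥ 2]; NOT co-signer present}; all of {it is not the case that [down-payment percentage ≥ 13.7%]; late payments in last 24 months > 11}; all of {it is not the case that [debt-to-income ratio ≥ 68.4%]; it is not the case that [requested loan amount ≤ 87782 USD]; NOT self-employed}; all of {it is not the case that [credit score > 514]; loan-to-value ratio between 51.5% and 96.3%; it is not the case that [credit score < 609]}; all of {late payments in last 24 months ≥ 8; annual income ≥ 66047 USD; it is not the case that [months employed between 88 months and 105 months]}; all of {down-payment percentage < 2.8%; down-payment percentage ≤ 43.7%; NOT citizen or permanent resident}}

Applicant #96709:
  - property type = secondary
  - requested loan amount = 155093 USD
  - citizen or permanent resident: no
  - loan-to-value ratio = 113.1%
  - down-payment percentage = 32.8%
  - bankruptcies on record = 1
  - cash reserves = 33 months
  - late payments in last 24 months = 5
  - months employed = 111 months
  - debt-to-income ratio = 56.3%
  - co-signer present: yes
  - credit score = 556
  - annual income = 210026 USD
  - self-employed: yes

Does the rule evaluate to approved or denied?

Atomic conditions:
  annual income = 100544 USD: 210026 == 100544 is false
  NOT citizen or permanent resident: no → true
  self-employed: yes → true
  months employed ≥ 89 months: 111 ≥ 89 is true
  cash reserves ≥ 25 months: 33 ≥ 25 is true
  property type = secondary: secondary == secondary is true
  bankruptcies on record ≥ 2: 1 ≥ 2 is false
  NOT co-signer present: yes → false
  down-payment percentage ≥ 13.7%: 32.8 ≥ 13.7 is true
  late payments in last 24 months > 11: 5 > 11 is false
  debt-to-income ratio ≥ 68.4%: 56.3 ≥ 68.4 is false
  requested loan amount ≤ 87782 USD: 155093 ≤ 87782 is false
  NOT self-employed: yes → false
  credit score > 514: 556 > 514 is true
  loan-to-value ratio between 51.5% and 96.3%: 113.1 in [51.5, 96.3] is false
  credit score < 609: 556 < 609 is true
  late payments in last 24 months ≥ 8: 5 ≥ 8 is false
  annual income ≥ 66047 USD: 210026 ≥ 66047 is true
  months employed between 88 months and 105 months: 111 in [88, 105] is false
  down-payment percentage < 2.8%: 32.8 < 2.8 is false
  down-payment percentage ≤ 43.7%: 32.8 ≤ 43.7 is true
Combine:
[1.3] NOT true = false
[1] false AND true AND false = false
[2] true AND true AND true = true
[3.1] NOT false = true
[3] true AND false = false
[4.1] NOT true = false
[4] false AND false = false
[5.1] NOT false = true
[5.2] NOT false = true
[5] true AND true AND false = false
[6.1] NOT true = false
[6.3] NOT true = false
[6] false AND false AND false = false
[7.3] NOT false = true
[7] false AND true AND true = false
[8] false AND true AND true = false
[root] false OR true OR false OR false OR false OR false OR false OR false = true
Overall: true → approved

Approved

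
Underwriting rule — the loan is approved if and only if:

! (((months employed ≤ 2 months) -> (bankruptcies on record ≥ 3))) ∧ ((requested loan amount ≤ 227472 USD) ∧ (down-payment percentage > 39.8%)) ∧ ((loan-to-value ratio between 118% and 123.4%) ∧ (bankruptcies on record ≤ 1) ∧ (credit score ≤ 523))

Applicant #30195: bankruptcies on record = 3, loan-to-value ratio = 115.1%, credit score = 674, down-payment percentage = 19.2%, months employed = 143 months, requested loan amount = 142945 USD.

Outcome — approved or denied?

Atomic conditions:
  months employed ≤ 2 months: 143 ≤ 2 is false
  bankruptcies on record ≥ 3: 3 ≥ 3 is true
  requested loan amount ≤ 227472 USD: 142945 ≤ 227472 is true
  down-payment percentage > 39.8%: 19.2 > 39.8 is false
  loan-to-value ratio between 118% and 123.4%: 115.1 in [118, 123.4] is false
  bankruptcies on record ≤ 1: 3 ≤ 1 is false
  credit score ≤ 523: 674 ≤ 523 is false
Combine:
[1.1] false → true (antecedent false ⇒ implication holds) = true
[1] NOT true = false
[2] true AND false = false
[3] false AND false AND false = false
[root] false AND false AND false = false
Overall: false → denied

Denied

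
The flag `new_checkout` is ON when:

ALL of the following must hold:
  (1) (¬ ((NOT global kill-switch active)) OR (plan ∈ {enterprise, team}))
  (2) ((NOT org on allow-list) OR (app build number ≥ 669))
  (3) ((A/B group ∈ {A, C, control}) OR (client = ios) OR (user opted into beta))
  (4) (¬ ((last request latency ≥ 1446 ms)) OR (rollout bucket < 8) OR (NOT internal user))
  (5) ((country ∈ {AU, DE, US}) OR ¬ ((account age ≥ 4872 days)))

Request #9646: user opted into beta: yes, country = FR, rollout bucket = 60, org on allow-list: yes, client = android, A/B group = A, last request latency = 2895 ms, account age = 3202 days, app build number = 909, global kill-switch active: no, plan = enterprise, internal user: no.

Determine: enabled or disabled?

Atomic conditions:
  NOT global kill-switch active: no → true
  plan ∈ {enterprise, team}: enterprise is in the set → true
  NOT org on allow-list: yes → false
  app build number ≥ 669: 909 ≥ 669 is true
  A/B group ∈ {A, C, control}: A is in the set → true
  client = ios: android == ios is false
  user opted into beta: yes → true
  last request latency ≥ 1446 ms: 2895 ≥ 1446 is true
  rollout bucket < 8: 60 < 8 is false
  NOT internal user: no → true
  country ∈ {AU, DE, US}: FR is not in the set → false
  account age ≥ 4872 days: 3202 ≥ 4872 is false
Combine:
[1.1] NOT true = false
[1] false OR true = true
[2] false OR true = true
[3] true OR false OR true = true
[4.1] NOT true = false
[4] false OR false OR true = true
[5.2] NOT false = true
[5] false OR true = true
[root] true AND true AND true AND true AND true = true
Overall: true → enabled

Enabled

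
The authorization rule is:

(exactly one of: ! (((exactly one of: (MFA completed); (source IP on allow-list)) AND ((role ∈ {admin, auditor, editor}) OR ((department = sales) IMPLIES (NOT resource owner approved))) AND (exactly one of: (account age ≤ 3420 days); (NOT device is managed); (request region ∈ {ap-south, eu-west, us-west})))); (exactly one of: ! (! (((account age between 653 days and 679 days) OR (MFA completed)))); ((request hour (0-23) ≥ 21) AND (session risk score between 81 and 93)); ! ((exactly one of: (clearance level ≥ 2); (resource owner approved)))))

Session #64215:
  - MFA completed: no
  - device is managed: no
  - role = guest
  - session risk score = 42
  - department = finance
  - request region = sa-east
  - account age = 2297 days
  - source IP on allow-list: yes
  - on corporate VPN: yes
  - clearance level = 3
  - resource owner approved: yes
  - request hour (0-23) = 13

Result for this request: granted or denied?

Denied

Atomic conditions:
  MFA completed: no → false
  source IP on allow-list: yes → true
  role ∈ {admin, auditor, editor}: guest is not in the set → false
  department = sales: finance == sales is false
  NOT resource owner approved: yes → false
  account age ≤ 3420 days: 2297 ≤ 3420 is true
  NOT device is managed: no → true
  request region ∈ {ap-south, eu-west, us-west}: sa-east is not in the set → false
  account age between 653 days and 679 days: 2297 in [653, 679] is false
  request hour (0-23) ≥ 21: 13 ≥ 21 is false
  session risk score between 81 and 93: 42 in [81, 93] is false
  clearance level ≥ 2: 3 ≥ 2 is true
  resource owner approved: yes → true
Combine:
[1.1.1] exactly-one(false, true) = true
[1.1.2.2] false → false (antecedent false ⇒ implication holds) = true
[1.1.2] false OR true = true
[1.1.3] exactly-one(true, true, false) = false
[1.1] true AND true AND false = false
[1] NOT false = true
[2.1.1.1] false OR false = false
[2.1.1] NOT false = true
[2.1] NOT true = false
[2.2] false AND false = false
[2.3.1] exactly-one(true, true) = false
[2.3] NOT false = true
[2] exactly-one(false, false, true) = true
[root] exactly-one(true, true) = false
Overall: false → denied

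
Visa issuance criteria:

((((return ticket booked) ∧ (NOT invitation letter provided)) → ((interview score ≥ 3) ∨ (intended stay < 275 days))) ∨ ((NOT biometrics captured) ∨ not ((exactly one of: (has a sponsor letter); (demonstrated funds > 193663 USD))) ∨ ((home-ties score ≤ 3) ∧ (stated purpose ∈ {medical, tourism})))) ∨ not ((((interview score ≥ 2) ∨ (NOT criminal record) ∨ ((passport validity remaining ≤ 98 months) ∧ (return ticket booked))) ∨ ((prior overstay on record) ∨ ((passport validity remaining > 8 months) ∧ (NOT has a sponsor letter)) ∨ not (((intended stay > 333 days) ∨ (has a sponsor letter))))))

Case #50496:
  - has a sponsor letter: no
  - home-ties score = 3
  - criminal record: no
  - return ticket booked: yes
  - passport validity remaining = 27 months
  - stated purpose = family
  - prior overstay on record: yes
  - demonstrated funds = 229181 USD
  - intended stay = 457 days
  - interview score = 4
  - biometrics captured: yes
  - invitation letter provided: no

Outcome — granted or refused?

Granted

Atomic conditions:
  return ticket booked: yes → true
  NOT invitation letter provided: no → true
  interview score ≥ 3: 4 ≥ 3 is true
  intended stay < 275 days: 457 < 275 is false
  NOT biometrics captured: yes → false
  has a sponsor letter: no → false
  demonstrated funds > 193663 USD: 229181 > 193663 is true
  home-ties score ≤ 3: 3 ≤ 3 is true
  stated purpose ∈ {medical, tourism}: family is not in the set → false
  interview score ≥ 2: 4 ≥ 2 is true
  NOT criminal record: no → true
  passport validity remaining ≤ 98 months: 27 ≤ 98 is true
  prior overstay on record: yes → true
  passport validity remaining > 8 months: 27 > 8 is true
  NOT has a sponsor letter: no → true
  intended stay > 333 days: 457 > 333 is true
Combine:
[1.1.1] true AND true = true
[1.1.2] true OR false = true
[1.1] true → true = true
[1.2.2.1] exactly-one(false, true) = true
[1.2.2] NOT true = false
[1.2.3] true AND false = false
[1.2] false OR false OR false = false
[1] true OR false = true
[2.1.1.3] true AND true = true
[2.1.1] true OR true OR true = true
[2.1.2.2] true AND true = true
[2.1.2.3.1] true OR false = true
[2.1.2.3] NOT true = false
[2.1.2] true OR true OR false = true
[2.1] true OR true = true
[2] NOT true = false
[root] true OR false = true
Overall: true → granted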